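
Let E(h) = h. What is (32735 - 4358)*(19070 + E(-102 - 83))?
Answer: 535899645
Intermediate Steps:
(32735 - 4358)*(19070 + E(-102 - 83)) = (32735 - 4358)*(19070 + (-102 - 83)) = 28377*(19070 - 185) = 28377*18885 = 535899645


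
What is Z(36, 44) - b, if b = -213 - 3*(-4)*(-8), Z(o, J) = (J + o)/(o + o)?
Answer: 2791/9 ≈ 310.11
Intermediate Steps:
Z(o, J) = (J + o)/(2*o) (Z(o, J) = (J + o)/((2*o)) = (J + o)*(1/(2*o)) = (J + o)/(2*o))
b = -309 (b = -213 + 12*(-8) = -213 - 96 = -309)
Z(36, 44) - b = (1/2)*(44 + 36)/36 - 1*(-309) = (1/2)*(1/36)*80 + 309 = 10/9 + 309 = 2791/9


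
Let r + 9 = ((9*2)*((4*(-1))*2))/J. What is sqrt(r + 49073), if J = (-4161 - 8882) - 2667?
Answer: 4*sqrt(189206228510)/7855 ≈ 221.50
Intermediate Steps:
J = -15710 (J = -13043 - 2667 = -15710)
r = -70623/7855 (r = -9 + ((9*2)*((4*(-1))*2))/(-15710) = -9 + (18*(-4*2))*(-1/15710) = -9 + (18*(-8))*(-1/15710) = -9 - 144*(-1/15710) = -9 + 72/7855 = -70623/7855 ≈ -8.9908)
sqrt(r + 49073) = sqrt(-70623/7855 + 49073) = sqrt(385397792/7855) = 4*sqrt(189206228510)/7855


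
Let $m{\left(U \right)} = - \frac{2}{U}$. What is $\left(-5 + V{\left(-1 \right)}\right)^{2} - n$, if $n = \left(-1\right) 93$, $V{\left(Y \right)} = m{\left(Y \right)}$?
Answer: $102$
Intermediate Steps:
$V{\left(Y \right)} = - \frac{2}{Y}$
$n = -93$
$\left(-5 + V{\left(-1 \right)}\right)^{2} - n = \left(-5 - \frac{2}{-1}\right)^{2} - -93 = \left(-5 - -2\right)^{2} + 93 = \left(-5 + 2\right)^{2} + 93 = \left(-3\right)^{2} + 93 = 9 + 93 = 102$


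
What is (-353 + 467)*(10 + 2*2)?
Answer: 1596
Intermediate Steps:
(-353 + 467)*(10 + 2*2) = 114*(10 + 4) = 114*14 = 1596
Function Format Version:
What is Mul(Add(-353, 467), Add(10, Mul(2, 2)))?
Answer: 1596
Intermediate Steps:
Mul(Add(-353, 467), Add(10, Mul(2, 2))) = Mul(114, Add(10, 4)) = Mul(114, 14) = 1596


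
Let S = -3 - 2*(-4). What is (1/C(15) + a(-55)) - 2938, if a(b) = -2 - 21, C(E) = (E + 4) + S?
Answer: -71063/24 ≈ -2961.0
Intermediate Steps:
S = 5 (S = -3 + 8 = 5)
C(E) = 9 + E (C(E) = (E + 4) + 5 = (4 + E) + 5 = 9 + E)
a(b) = -23
(1/C(15) + a(-55)) - 2938 = (1/(9 + 15) - 23) - 2938 = (1/24 - 23) - 2938 = -551/24 - 2938 = -71063/24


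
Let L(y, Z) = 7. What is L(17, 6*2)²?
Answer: 49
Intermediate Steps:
L(17, 6*2)² = 7² = 49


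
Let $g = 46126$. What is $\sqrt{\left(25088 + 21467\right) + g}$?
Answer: $\sqrt{92681} \approx 304.44$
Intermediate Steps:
$\sqrt{\left(25088 + 21467\right) + g} = \sqrt{\left(25088 + 21467\right) + 46126} = \sqrt{46555 + 46126} = \sqrt{92681}$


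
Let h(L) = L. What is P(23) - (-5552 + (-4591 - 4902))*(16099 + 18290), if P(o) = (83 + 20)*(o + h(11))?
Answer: 517386007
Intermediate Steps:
P(o) = 1133 + 103*o (P(o) = (83 + 20)*(o + 11) = 103*(11 + o) = 1133 + 103*o)
P(23) - (-5552 + (-4591 - 4902))*(16099 + 18290) = (1133 + 103*23) - (-5552 + (-4591 - 4902))*(16099 + 18290) = (1133 + 2369) - (-5552 - 9493)*34389 = 3502 - (-15045)*34389 = 3502 - 1*(-517382505) = 3502 + 517382505 = 517386007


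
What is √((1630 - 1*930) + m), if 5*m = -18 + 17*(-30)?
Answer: 2*√3715/5 ≈ 24.380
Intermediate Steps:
m = -528/5 (m = (-18 + 17*(-30))/5 = (-18 - 510)/5 = (⅕)*(-528) = -528/5 ≈ -105.60)
√((1630 - 1*930) + m) = √((1630 - 1*930) - 528/5) = √((1630 - 930) - 528/5) = √(700 - 528/5) = √(2972/5) = 2*√3715/5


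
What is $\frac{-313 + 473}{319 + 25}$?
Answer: $\frac{20}{43} \approx 0.46512$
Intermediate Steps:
$\frac{-313 + 473}{319 + 25} = \frac{160}{344} = 160 \cdot \frac{1}{344} = \frac{20}{43}$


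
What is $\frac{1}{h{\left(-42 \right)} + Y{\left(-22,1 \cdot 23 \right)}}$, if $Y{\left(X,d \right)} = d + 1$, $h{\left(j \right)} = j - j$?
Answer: $\frac{1}{24} \approx 0.041667$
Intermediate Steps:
$h{\left(j \right)} = 0$
$Y{\left(X,d \right)} = 1 + d$
$\frac{1}{h{\left(-42 \right)} + Y{\left(-22,1 \cdot 23 \right)}} = \frac{1}{0 + \left(1 + 1 \cdot 23\right)} = \frac{1}{0 + \left(1 + 23\right)} = \frac{1}{0 + 24} = \frac{1}{24}$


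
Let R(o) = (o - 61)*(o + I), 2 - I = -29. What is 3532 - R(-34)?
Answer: 3247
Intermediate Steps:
I = 31 (I = 2 - 1*(-29) = 2 + 29 = 31)
R(o) = (-61 + o)*(31 + o) (R(o) = (o - 61)*(o + 31) = (-61 + o)*(31 + o))
3532 - R(-34) = 3532 - (-1891 + (-34)² - 30*(-34)) = 3532 - (-1891 + 1156 + 1020) = 3532 - 1*285 = 3532 - 285 = 3247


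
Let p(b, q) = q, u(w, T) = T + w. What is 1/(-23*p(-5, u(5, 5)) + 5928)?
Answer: 1/5698 ≈ 0.00017550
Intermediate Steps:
1/(-23*p(-5, u(5, 5)) + 5928) = 1/(-23*(5 + 5) + 5928) = 1/(-23*10 + 5928) = 1/(-230 + 5928) = 1/5698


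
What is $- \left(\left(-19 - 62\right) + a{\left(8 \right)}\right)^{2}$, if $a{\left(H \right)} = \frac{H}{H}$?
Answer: $-6400$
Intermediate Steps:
$a{\left(H \right)} = 1$
$- \left(\left(-19 - 62\right) + a{\left(8 \right)}\right)^{2} = - \left(\left(-19 - 62\right) + 1\right)^{2} = - \left(-81 + 1\right)^{2} = - \left(-80\right)^{2} = \left(-1\right) 6400 = -6400$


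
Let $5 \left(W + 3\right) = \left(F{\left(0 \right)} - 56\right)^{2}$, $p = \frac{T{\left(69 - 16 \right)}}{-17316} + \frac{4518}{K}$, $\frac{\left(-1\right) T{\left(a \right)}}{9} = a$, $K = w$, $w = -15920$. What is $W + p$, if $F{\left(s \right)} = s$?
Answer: $\frac{2388930883}{3828760} \approx 623.94$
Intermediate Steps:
$K = -15920$
$T{\left(a \right)} = - 9 a$
$p = - \frac{981109}{3828760}$ ($p = \frac{\left(-9\right) \left(69 - 16\right)}{-17316} + \frac{4518}{-15920} = - 9 \left(69 - 16\right) \left(- \frac{1}{17316}\right) + 4518 \left(- \frac{1}{15920}\right) = \left(-9\right) 53 \left(- \frac{1}{17316}\right) - \frac{2259}{7960} = \left(-477\right) \left(- \frac{1}{17316}\right) - \frac{2259}{7960} = \frac{53}{1924} - \frac{2259}{7960} = - \frac{981109}{3828760} \approx -0.25625$)
$W = \frac{3121}{5}$ ($W = -3 + \frac{\left(0 - 56\right)^{2}}{5} = -3 + \frac{\left(-56\right)^{2}}{5} = -3 + \frac{1}{5} \cdot 3136 = -3 + \frac{3136}{5} = \frac{3121}{5} \approx 624.2$)
$W + p = \frac{3121}{5} - \frac{981109}{3828760} = \frac{2388930883}{3828760}$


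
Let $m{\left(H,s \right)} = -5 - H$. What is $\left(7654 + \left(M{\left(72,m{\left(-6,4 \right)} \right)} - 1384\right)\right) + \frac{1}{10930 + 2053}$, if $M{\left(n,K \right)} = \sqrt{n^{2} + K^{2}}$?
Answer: $\frac{81403411}{12983} + \sqrt{5185} \approx 6342.0$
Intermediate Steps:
$M{\left(n,K \right)} = \sqrt{K^{2} + n^{2}}$
$\left(7654 + \left(M{\left(72,m{\left(-6,4 \right)} \right)} - 1384\right)\right) + \frac{1}{10930 + 2053} = \left(7654 - \left(1384 - \sqrt{\left(-5 - -6\right)^{2} + 72^{2}}\right)\right) + \frac{1}{10930 + 2053} = \left(7654 - \left(1384 - \sqrt{\left(-5 + 6\right)^{2} + 5184}\right)\right) + \frac{1}{12983} = \left(7654 - \left(1384 - \sqrt{1^{2} + 5184}\right)\right) + \frac{1}{12983} = \left(7654 - \left(1384 - \sqrt{1 + 5184}\right)\right) + \frac{1}{12983} = \left(7654 - \left(1384 - \sqrt{5185}\right)\right) + \frac{1}{12983} = \left(6270 + \sqrt{5185}\right) + \frac{1}{12983} = \frac{81403411}{12983} + \sqrt{5185}$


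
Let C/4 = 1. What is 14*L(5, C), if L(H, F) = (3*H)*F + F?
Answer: 896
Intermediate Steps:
C = 4 (C = 4*1 = 4)
L(H, F) = F + 3*F*H (L(H, F) = 3*F*H + F = F + 3*F*H)
14*L(5, C) = 14*(4*(1 + 3*5)) = 14*(4*(1 + 15)) = 14*(4*16) = 14*64 = 896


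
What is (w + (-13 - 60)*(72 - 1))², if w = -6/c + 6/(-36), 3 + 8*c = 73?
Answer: 1185069554881/44100 ≈ 2.6872e+7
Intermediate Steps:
c = 35/4 (c = -3/8 + (⅛)*73 = -3/8 + 73/8 = 35/4 ≈ 8.7500)
w = -179/210 (w = -6/35/4 + 6/(-36) = -6*4/35 + 6*(-1/36) = -24/35 - ⅙ = -179/210 ≈ -0.85238)
(w + (-13 - 60)*(72 - 1))² = (-179/210 + (-13 - 60)*(72 - 1))² = (-179/210 - 73*71)² = (-179/210 - 5183)² = (-1088609/210)² = 1185069554881/44100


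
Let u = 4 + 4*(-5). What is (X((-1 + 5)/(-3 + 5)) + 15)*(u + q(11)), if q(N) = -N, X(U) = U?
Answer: -459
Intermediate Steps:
u = -16 (u = 4 - 20 = -16)
(X((-1 + 5)/(-3 + 5)) + 15)*(u + q(11)) = ((-1 + 5)/(-3 + 5) + 15)*(-16 - 1*11) = (4/2 + 15)*(-16 - 11) = (4*(½) + 15)*(-27) = (2 + 15)*(-27) = 17*(-27) = -459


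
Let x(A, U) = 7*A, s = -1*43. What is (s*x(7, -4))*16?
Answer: -33712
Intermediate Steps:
s = -43
(s*x(7, -4))*16 = -301*7*16 = -43*49*16 = -2107*16 = -33712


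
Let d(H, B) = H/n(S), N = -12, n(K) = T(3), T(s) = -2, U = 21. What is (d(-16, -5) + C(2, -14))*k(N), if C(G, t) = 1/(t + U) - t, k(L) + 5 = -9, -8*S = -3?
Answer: -310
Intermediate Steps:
S = 3/8 (S = -1/8*(-3) = 3/8 ≈ 0.37500)
n(K) = -2
d(H, B) = -H/2 (d(H, B) = H/(-2) = H*(-1/2) = -H/2)
k(L) = -14 (k(L) = -5 - 9 = -14)
C(G, t) = 1/(21 + t) - t (C(G, t) = 1/(t + 21) - t = 1/(21 + t) - t)
(d(-16, -5) + C(2, -14))*k(N) = (-1/2*(-16) + (1 - 1*(-14)**2 - 21*(-14))/(21 - 14))*(-14) = (8 + (1 - 1*196 + 294)/7)*(-14) = (8 + (1 - 196 + 294)/7)*(-14) = (8 + (1/7)*99)*(-14) = (8 + 99/7)*(-14) = (155/7)*(-14) = -310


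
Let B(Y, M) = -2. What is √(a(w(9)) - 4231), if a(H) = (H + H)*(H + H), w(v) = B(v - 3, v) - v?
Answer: I*√3747 ≈ 61.213*I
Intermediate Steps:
w(v) = -2 - v
a(H) = 4*H² (a(H) = (2*H)*(2*H) = 4*H²)
√(a(w(9)) - 4231) = √(4*(-2 - 1*9)² - 4231) = √(4*(-2 - 9)² - 4231) = √(4*(-11)² - 4231) = √(4*121 - 4231) = √(484 - 4231) = √(-3747) = I*√3747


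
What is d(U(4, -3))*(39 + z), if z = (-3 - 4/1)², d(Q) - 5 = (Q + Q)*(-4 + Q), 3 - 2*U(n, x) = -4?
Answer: 132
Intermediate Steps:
U(n, x) = 7/2 (U(n, x) = 3/2 - ½*(-4) = 3/2 + 2 = 7/2)
d(Q) = 5 + 2*Q*(-4 + Q) (d(Q) = 5 + (Q + Q)*(-4 + Q) = 5 + (2*Q)*(-4 + Q) = 5 + 2*Q*(-4 + Q))
z = 49 (z = (-3 - 4*1)² = (-3 - 4)² = (-7)² = 49)
d(U(4, -3))*(39 + z) = (5 - 8*7/2 + 2*(7/2)²)*(39 + 49) = (5 - 28 + 2*(49/4))*88 = (5 - 28 + 49/2)*88 = (3/2)*88 = 132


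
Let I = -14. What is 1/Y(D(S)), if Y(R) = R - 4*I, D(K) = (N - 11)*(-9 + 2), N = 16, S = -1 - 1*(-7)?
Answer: 1/21 ≈ 0.047619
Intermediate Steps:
S = 6 (S = -1 + 7 = 6)
D(K) = -35 (D(K) = (16 - 11)*(-9 + 2) = 5*(-7) = -35)
Y(R) = 56 + R (Y(R) = R - 4*(-14) = R + 56 = 56 + R)
1/Y(D(S)) = 1/(56 - 35) = 1/21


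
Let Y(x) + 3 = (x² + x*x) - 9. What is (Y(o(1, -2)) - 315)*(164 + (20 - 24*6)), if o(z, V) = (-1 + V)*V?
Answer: -10200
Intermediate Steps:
o(z, V) = V*(-1 + V)
Y(x) = -12 + 2*x² (Y(x) = -3 + ((x² + x*x) - 9) = -3 + ((x² + x²) - 9) = -3 + (2*x² - 9) = -3 + (-9 + 2*x²) = -12 + 2*x²)
(Y(o(1, -2)) - 315)*(164 + (20 - 24*6)) = ((-12 + 2*(-2*(-1 - 2))²) - 315)*(164 + (20 - 24*6)) = ((-12 + 2*(-2*(-3))²) - 315)*(164 + (20 - 1*144)) = ((-12 + 2*6²) - 315)*(164 + (20 - 144)) = ((-12 + 2*36) - 315)*(164 - 124) = ((-12 + 72) - 315)*40 = (60 - 315)*40 = -255*40 = -10200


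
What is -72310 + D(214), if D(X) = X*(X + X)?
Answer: 19282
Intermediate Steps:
D(X) = 2*X² (D(X) = X*(2*X) = 2*X²)
-72310 + D(214) = -72310 + 2*214² = -72310 + 2*45796 = -72310 + 91592 = 19282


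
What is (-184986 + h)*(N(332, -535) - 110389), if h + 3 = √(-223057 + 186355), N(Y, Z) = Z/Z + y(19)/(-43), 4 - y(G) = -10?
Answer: 878086916322/43 - 14240094*I*√4078/43 ≈ 2.0421e+10 - 2.1148e+7*I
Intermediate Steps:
y(G) = 14 (y(G) = 4 - 1*(-10) = 4 + 10 = 14)
N(Y, Z) = 29/43 (N(Y, Z) = Z/Z + 14/(-43) = 1 + 14*(-1/43) = 1 - 14/43 = 29/43)
h = -3 + 3*I*√4078 (h = -3 + √(-223057 + 186355) = -3 + √(-36702) = -3 + 3*I*√4078 ≈ -3.0 + 191.58*I)
(-184986 + h)*(N(332, -535) - 110389) = (-184986 + (-3 + 3*I*√4078))*(29/43 - 110389) = (-184989 + 3*I*√4078)*(-4746698/43) = 878086916322/43 - 14240094*I*√4078/43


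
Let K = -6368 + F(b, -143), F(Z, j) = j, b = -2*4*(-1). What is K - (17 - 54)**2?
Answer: -7880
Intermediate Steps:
b = 8 (b = -8*(-1) = 8)
K = -6511 (K = -6368 - 143 = -6511)
K - (17 - 54)**2 = -6511 - (17 - 54)**2 = -6511 - 1*(-37)**2 = -6511 - 1*1369 = -6511 - 1369 = -7880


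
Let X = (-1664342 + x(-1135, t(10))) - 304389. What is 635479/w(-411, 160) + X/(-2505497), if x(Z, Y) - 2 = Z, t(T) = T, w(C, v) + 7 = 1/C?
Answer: -654384719965301/7210820366 ≈ -90750.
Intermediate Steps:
w(C, v) = -7 + 1/C
x(Z, Y) = 2 + Z
X = -1969864 (X = (-1664342 + (2 - 1135)) - 304389 = (-1664342 - 1133) - 304389 = -1665475 - 304389 = -1969864)
635479/w(-411, 160) + X/(-2505497) = 635479/(-7 + 1/(-411)) - 1969864/(-2505497) = 635479/(-7 - 1/411) - 1969864*(-1/2505497) = 635479/(-2878/411) + 1969864/2505497 = 635479*(-411/2878) + 1969864/2505497 = -261181869/2878 + 1969864/2505497 = -654384719965301/7210820366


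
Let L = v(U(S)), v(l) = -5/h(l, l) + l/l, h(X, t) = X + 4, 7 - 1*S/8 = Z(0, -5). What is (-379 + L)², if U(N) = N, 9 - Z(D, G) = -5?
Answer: 386161801/2704 ≈ 1.4281e+5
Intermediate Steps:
Z(D, G) = 14 (Z(D, G) = 9 - 1*(-5) = 9 + 5 = 14)
S = -56 (S = 56 - 8*14 = 56 - 112 = -56)
h(X, t) = 4 + X
v(l) = 1 - 5/(4 + l) (v(l) = -5/(4 + l) + l/l = -5/(4 + l) + 1 = 1 - 5/(4 + l))
L = 57/52 (L = (-1 - 56)/(4 - 56) = -57/(-52) = -1/52*(-57) = 57/52 ≈ 1.0962)
(-379 + L)² = (-379 + 57/52)² = (-19651/52)² = 386161801/2704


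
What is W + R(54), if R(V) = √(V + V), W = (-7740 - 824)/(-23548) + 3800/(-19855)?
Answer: 211989/1230383 + 6*√3 ≈ 10.565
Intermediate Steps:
W = 211989/1230383 (W = -8564*(-1/23548) + 3800*(-1/19855) = 2141/5887 - 40/209 = 211989/1230383 ≈ 0.17230)
R(V) = √2*√V (R(V) = √(2*V) = √2*√V)
W + R(54) = 211989/1230383 + √2*√54 = 211989/1230383 + √2*(3*√6) = 211989/1230383 + 6*√3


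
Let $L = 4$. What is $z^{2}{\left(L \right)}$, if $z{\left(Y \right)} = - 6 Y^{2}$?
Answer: $9216$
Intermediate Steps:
$z^{2}{\left(L \right)} = \left(- 6 \cdot 4^{2}\right)^{2} = \left(\left(-6\right) 16\right)^{2} = \left(-96\right)^{2} = 9216$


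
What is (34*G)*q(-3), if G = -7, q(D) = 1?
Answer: -238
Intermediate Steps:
(34*G)*q(-3) = (34*(-7))*1 = -238*1 = -238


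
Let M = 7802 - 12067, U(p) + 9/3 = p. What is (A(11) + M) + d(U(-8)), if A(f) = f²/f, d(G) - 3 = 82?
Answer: -4169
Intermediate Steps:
U(p) = -3 + p
M = -4265
d(G) = 85 (d(G) = 3 + 82 = 85)
A(f) = f
(A(11) + M) + d(U(-8)) = (11 - 4265) + 85 = -4254 + 85 = -4169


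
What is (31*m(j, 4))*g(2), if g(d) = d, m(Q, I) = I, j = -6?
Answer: 248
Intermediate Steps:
(31*m(j, 4))*g(2) = (31*4)*2 = 124*2 = 248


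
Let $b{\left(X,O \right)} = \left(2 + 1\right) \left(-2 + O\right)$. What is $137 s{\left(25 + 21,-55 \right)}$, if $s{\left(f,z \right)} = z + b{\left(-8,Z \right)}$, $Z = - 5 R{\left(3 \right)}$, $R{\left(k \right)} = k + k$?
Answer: $-20687$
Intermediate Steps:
$R{\left(k \right)} = 2 k$
$Z = -30$ ($Z = - 5 \cdot 2 \cdot 3 = \left(-5\right) 6 = -30$)
$b{\left(X,O \right)} = -6 + 3 O$ ($b{\left(X,O \right)} = 3 \left(-2 + O\right) = -6 + 3 O$)
$s{\left(f,z \right)} = -96 + z$ ($s{\left(f,z \right)} = z + \left(-6 + 3 \left(-30\right)\right) = z - 96 = -96 + z$)
$137 s{\left(25 + 21,-55 \right)} = 137 \left(-96 - 55\right) = 137 \left(-151\right) = -20687$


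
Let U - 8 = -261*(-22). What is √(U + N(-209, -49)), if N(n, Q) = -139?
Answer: √5611 ≈ 74.907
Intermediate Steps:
U = 5750 (U = 8 - 261*(-22) = 8 + 5742 = 5750)
√(U + N(-209, -49)) = √(5750 - 139) = √5611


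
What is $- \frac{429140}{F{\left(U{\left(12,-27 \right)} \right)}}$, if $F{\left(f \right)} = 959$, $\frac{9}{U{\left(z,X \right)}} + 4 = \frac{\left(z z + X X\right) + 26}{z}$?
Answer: $- \frac{429140}{959} \approx -447.49$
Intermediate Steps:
$U{\left(z,X \right)} = \frac{9}{-4 + \frac{26 + X^{2} + z^{2}}{z}}$ ($U{\left(z,X \right)} = \frac{9}{-4 + \frac{\left(z z + X X\right) + 26}{z}} = \frac{9}{-4 + \frac{\left(z^{2} + X^{2}\right) + 26}{z}} = \frac{9}{-4 + \frac{\left(X^{2} + z^{2}\right) + 26}{z}} = \frac{9}{-4 + \frac{26 + X^{2} + z^{2}}{z}}$)
$- \frac{429140}{F{\left(U{\left(12,-27 \right)} \right)}} = - \frac{429140}{959}$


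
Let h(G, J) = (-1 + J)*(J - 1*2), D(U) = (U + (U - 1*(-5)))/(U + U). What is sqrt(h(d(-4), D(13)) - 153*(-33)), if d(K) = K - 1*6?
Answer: sqrt(3413019)/26 ≈ 71.055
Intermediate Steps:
d(K) = -6 + K (d(K) = K - 6 = -6 + K)
D(U) = (5 + 2*U)/(2*U) (D(U) = (U + (U + 5))/((2*U)) = (U + (5 + U))*(1/(2*U)) = (5 + 2*U)*(1/(2*U)) = (5 + 2*U)/(2*U))
h(G, J) = (-1 + J)*(-2 + J) (h(G, J) = (-1 + J)*(J - 2) = (-1 + J)*(-2 + J))
sqrt(h(d(-4), D(13)) - 153*(-33)) = sqrt((2 + ((5/2 + 13)/13)**2 - 3*(5/2 + 13)/13) - 153*(-33)) = sqrt((2 + ((1/13)*(31/2))**2 - 3*31/(13*2)) + 5049) = sqrt((2 + (31/26)**2 - 3*31/26) + 5049) = sqrt((2 + 961/676 - 93/26) + 5049) = sqrt(-105/676 + 5049) = sqrt(3413019/676) = sqrt(3413019)/26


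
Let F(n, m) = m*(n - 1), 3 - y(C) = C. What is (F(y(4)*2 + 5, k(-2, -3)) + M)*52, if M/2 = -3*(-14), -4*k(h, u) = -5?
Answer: 4498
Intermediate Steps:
k(h, u) = 5/4 (k(h, u) = -¼*(-5) = 5/4)
y(C) = 3 - C
M = 84 (M = 2*(-3*(-14)) = 2*42 = 84)
F(n, m) = m*(-1 + n)
(F(y(4)*2 + 5, k(-2, -3)) + M)*52 = (5*(-1 + ((3 - 1*4)*2 + 5))/4 + 84)*52 = (5*(-1 + ((3 - 4)*2 + 5))/4 + 84)*52 = (5*(-1 + (-1*2 + 5))/4 + 84)*52 = (5*(-1 + (-2 + 5))/4 + 84)*52 = (5*(-1 + 3)/4 + 84)*52 = ((5/4)*2 + 84)*52 = (5/2 + 84)*52 = (173/2)*52 = 4498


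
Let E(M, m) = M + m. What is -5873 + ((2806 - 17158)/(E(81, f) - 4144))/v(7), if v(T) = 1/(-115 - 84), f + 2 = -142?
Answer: -27563759/4207 ≈ -6551.9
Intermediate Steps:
f = -144 (f = -2 - 142 = -144)
v(T) = -1/199 (v(T) = 1/(-199) = -1/199)
-5873 + ((2806 - 17158)/(E(81, f) - 4144))/v(7) = -5873 + ((2806 - 17158)/((81 - 144) - 4144))/(-1/199) = -5873 - 14352/(-63 - 4144)*(-199) = -5873 - 14352/(-4207)*(-199) = -5873 - 14352*(-1/4207)*(-199) = -5873 + (14352/4207)*(-199) = -5873 - 2856048/4207 = -27563759/4207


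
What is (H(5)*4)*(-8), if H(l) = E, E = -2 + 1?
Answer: 32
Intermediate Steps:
E = -1
H(l) = -1
(H(5)*4)*(-8) = -1*4*(-8) = -4*(-8) = 32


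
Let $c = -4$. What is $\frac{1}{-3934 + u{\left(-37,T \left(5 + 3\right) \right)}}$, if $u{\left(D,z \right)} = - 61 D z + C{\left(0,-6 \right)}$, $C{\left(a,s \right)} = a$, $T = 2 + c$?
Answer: $- \frac{1}{40046} \approx -2.4971 \cdot 10^{-5}$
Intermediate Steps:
$T = -2$ ($T = 2 - 4 = -2$)
$u{\left(D,z \right)} = - 61 D z$ ($u{\left(D,z \right)} = - 61 D z + 0 = - 61 D z$)
$\frac{1}{-3934 + u{\left(-37,T \left(5 + 3\right) \right)}} = \frac{1}{-3934 - - 2257 \left(- 2 \left(5 + 3\right)\right)} = \frac{1}{-3934 - - 2257 \left(\left(-2\right) 8\right)} = \frac{1}{-3934 - \left(-2257\right) \left(-16\right)} = \frac{1}{-3934 - 36112} = \frac{1}{-40046} = - \frac{1}{40046}$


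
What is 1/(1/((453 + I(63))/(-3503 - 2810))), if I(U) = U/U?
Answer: -454/6313 ≈ -0.071915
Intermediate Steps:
I(U) = 1
1/(1/((453 + I(63))/(-3503 - 2810))) = 1/(1/((453 + 1)/(-3503 - 2810))) = 1/(1/(454/(-6313))) = 1/(1/(454*(-1/6313))) = 1/(1/(-454/6313)) = 1/(-6313/454) = -454/6313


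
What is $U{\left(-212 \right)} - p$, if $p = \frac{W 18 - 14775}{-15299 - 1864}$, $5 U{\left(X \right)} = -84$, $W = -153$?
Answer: $- \frac{509779}{28605} \approx -17.821$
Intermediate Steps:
$U{\left(X \right)} = - \frac{84}{5}$ ($U{\left(X \right)} = \frac{1}{5} \left(-84\right) = - \frac{84}{5}$)
$p = \frac{5843}{5721}$ ($p = \frac{\left(-153\right) 18 - 14775}{-15299 - 1864} = \frac{-2754 - 14775}{-17163} = \left(-17529\right) \left(- \frac{1}{17163}\right) = \frac{5843}{5721} \approx 1.0213$)
$U{\left(-212 \right)} - p = - \frac{84}{5} - \frac{5843}{5721} = - \frac{509779}{28605}$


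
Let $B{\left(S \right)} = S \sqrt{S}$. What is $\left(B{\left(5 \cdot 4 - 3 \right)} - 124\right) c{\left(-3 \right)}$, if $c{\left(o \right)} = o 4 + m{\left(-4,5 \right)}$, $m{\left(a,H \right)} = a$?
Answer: $1984 - 272 \sqrt{17} \approx 862.52$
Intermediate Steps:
$c{\left(o \right)} = -4 + 4 o$ ($c{\left(o \right)} = o 4 - 4 = 4 o - 4 = -4 + 4 o$)
$B{\left(S \right)} = S^{\frac{3}{2}}$
$\left(B{\left(5 \cdot 4 - 3 \right)} - 124\right) c{\left(-3 \right)} = \left(\left(5 \cdot 4 - 3\right)^{\frac{3}{2}} - 124\right) \left(-4 + 4 \left(-3\right)\right) = \left(\left(20 - 3\right)^{\frac{3}{2}} - 124\right) \left(-4 - 12\right) = \left(17^{\frac{3}{2}} - 124\right) \left(-16\right) = \left(17 \sqrt{17} - 124\right) \left(-16\right) = \left(-124 + 17 \sqrt{17}\right) \left(-16\right) = 1984 - 272 \sqrt{17}$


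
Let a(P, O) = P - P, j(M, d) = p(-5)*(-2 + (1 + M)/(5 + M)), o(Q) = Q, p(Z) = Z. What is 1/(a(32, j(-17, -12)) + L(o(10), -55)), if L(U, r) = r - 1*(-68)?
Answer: 1/13 ≈ 0.076923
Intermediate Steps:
j(M, d) = 10 - 5*(1 + M)/(5 + M) (j(M, d) = -5*(-2 + (1 + M)/(5 + M)) = 10 - 5*(1 + M)/(5 + M))
a(P, O) = 0
L(U, r) = 68 + r (L(U, r) = r + 68 = 68 + r)
1/(a(32, j(-17, -12)) + L(o(10), -55)) = 1/(0 + (68 - 55)) = 1/(0 + 13) = 1/13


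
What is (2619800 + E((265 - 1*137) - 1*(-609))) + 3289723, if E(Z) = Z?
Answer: 5910260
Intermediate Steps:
(2619800 + E((265 - 1*137) - 1*(-609))) + 3289723 = (2619800 + ((265 - 1*137) - 1*(-609))) + 3289723 = (2619800 + ((265 - 137) + 609)) + 3289723 = (2619800 + (128 + 609)) + 3289723 = (2619800 + 737) + 3289723 = 2620537 + 3289723 = 5910260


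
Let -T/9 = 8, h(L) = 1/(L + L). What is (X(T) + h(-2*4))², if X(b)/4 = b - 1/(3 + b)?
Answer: 101096653849/1218816 ≈ 82947.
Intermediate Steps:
h(L) = 1/(2*L)
T = -72 (T = -9*8 = -72)
X(b) = -4/(3 + b) + 4*b (X(b) = 4*(b - 1/(3 + b)) = -4/(3 + b) + 4*b)
(X(T) + h(-2*4))² = (4*(-1 + (-72)² + 3*(-72))/(3 - 72) + 1/(2*((-2*4))))² = (4*(-1 + 5184 - 216)/(-69) + (½)/(-8))² = (4*(-1/69)*4967 + (½)*(-⅛))² = (-19868/69 - 1/16)² = (-317957/1104)² = 101096653849/1218816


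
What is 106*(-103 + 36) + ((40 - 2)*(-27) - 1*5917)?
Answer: -14045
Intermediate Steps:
106*(-103 + 36) + ((40 - 2)*(-27) - 1*5917) = 106*(-67) + (38*(-27) - 5917) = -7102 + (-1026 - 5917) = -7102 - 6943 = -14045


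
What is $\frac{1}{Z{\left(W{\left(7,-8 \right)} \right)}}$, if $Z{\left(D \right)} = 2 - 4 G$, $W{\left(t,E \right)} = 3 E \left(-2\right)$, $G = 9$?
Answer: $- \frac{1}{34} \approx -0.029412$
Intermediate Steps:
$W{\left(t,E \right)} = - 6 E$
$Z{\left(D \right)} = -34$ ($Z{\left(D \right)} = 2 - 36 = -34$)
$\frac{1}{Z{\left(W{\left(7,-8 \right)} \right)}} = \frac{1}{-34} = - \frac{1}{34}$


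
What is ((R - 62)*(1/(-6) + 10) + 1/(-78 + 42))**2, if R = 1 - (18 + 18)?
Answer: 1179166921/1296 ≈ 9.0985e+5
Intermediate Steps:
R = -35 (R = 1 - 1*36 = 1 - 36 = -35)
((R - 62)*(1/(-6) + 10) + 1/(-78 + 42))**2 = ((-35 - 62)*(1/(-6) + 10) + 1/(-78 + 42))**2 = (-97*(-1/6 + 10) + 1/(-36))**2 = (-97*59/6 - 1/36)**2 = (-5723/6 - 1/36)**2 = (-34339/36)**2 = 1179166921/1296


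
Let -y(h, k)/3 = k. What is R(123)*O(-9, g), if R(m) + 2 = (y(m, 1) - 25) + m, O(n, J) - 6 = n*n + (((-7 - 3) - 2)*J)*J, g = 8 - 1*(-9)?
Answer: -314433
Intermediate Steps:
g = 17 (g = 8 + 9 = 17)
y(h, k) = -3*k
O(n, J) = 6 + n**2 - 12*J**2 (O(n, J) = 6 + (n*n + (((-7 - 3) - 2)*J)*J) = 6 + (n**2 + ((-10 - 2)*J)*J) = 6 + (n**2 + (-12*J)*J) = 6 + (n**2 - 12*J**2) = 6 + n**2 - 12*J**2)
R(m) = -30 + m (R(m) = -2 + ((-3*1 - 25) + m) = -2 + ((-3 - 25) + m) = -2 + (-28 + m) = -30 + m)
R(123)*O(-9, g) = (-30 + 123)*(6 + (-9)**2 - 12*17**2) = 93*(6 + 81 - 12*289) = 93*(6 + 81 - 3468) = 93*(-3381) = -314433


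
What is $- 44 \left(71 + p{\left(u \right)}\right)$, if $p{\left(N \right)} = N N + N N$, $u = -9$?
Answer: $-10252$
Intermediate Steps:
$p{\left(N \right)} = 2 N^{2}$ ($p{\left(N \right)} = N^{2} + N^{2} = 2 N^{2}$)
$- 44 \left(71 + p{\left(u \right)}\right) = - 44 \left(71 + 2 \left(-9\right)^{2}\right) = - 44 \left(71 + 2 \cdot 81\right) = - 44 \left(71 + 162\right) = \left(-44\right) 233 = -10252$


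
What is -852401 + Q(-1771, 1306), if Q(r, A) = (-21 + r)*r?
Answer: 2321231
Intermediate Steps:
Q(r, A) = r*(-21 + r)
-852401 + Q(-1771, 1306) = -852401 - 1771*(-21 - 1771) = -852401 - 1771*(-1792) = -852401 + 3173632 = 2321231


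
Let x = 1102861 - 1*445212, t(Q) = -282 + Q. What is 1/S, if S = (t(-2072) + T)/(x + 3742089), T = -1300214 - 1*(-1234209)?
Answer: -4399738/68359 ≈ -64.362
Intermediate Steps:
T = -66005 (T = -1300214 + 1234209 = -66005)
x = 657649 (x = 1102861 - 445212 = 657649)
S = -68359/4399738 (S = ((-282 - 2072) - 66005)/(657649 + 3742089) = (-2354 - 66005)/4399738 = -68359*1/4399738 = -68359/4399738 ≈ -0.015537)
1/S = 1/(-68359/4399738) = -4399738/68359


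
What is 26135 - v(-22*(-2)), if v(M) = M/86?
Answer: 1123783/43 ≈ 26135.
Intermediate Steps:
v(M) = M/86 (v(M) = M*(1/86) = M/86)
26135 - v(-22*(-2)) = 26135 - (-22*(-2))/86 = 26135 - 44/86 = 26135 - 1*22/43 = 26135 - 22/43 = 1123783/43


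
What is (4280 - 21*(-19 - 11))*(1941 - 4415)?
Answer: -12147340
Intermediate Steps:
(4280 - 21*(-19 - 11))*(1941 - 4415) = (4280 - 21*(-30))*(-2474) = (4280 + 630)*(-2474) = 4910*(-2474) = -12147340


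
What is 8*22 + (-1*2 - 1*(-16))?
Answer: 190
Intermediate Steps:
8*22 + (-1*2 - 1*(-16)) = 176 + (-2 + 16) = 176 + 14 = 190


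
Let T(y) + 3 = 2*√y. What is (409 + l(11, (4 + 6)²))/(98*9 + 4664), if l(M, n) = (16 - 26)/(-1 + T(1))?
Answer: 207/2773 ≈ 0.074648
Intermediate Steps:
T(y) = -3 + 2*√y
l(M, n) = 5 (l(M, n) = (16 - 26)/(-1 + (-3 + 2*√1)) = -10/(-1 + (-3 + 2*1)) = -10/(-1 + (-3 + 2)) = -10/(-1 - 1) = -10/(-2) = -10*(-½) = 5)
(409 + l(11, (4 + 6)²))/(98*9 + 4664) = (409 + 5)/(98*9 + 4664) = 414/(882 + 4664) = 414/5546 = 414*(1/5546) = 207/2773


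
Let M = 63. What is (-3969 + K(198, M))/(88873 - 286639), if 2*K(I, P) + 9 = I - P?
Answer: 217/10987 ≈ 0.019751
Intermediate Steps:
K(I, P) = -9/2 + I/2 - P/2 (K(I, P) = -9/2 + (I - P)/2 = -9/2 + (I/2 - P/2) = -9/2 + I/2 - P/2)
(-3969 + K(198, M))/(88873 - 286639) = (-3969 + (-9/2 + (1/2)*198 - 1/2*63))/(88873 - 286639) = (-3969 + (-9/2 + 99 - 63/2))/(-197766) = (-3969 + 63)*(-1/197766) = -3906*(-1/197766) = 217/10987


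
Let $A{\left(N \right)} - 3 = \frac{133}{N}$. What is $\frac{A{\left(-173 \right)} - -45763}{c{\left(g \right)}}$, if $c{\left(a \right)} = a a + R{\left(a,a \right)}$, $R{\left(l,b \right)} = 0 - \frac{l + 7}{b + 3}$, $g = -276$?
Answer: $\frac{2161446105}{3597669767} \approx 0.60079$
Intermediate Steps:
$A{\left(N \right)} = 3 + \frac{133}{N}$
$R{\left(l,b \right)} = - \frac{7 + l}{3 + b}$ ($R{\left(l,b \right)} = 0 - \frac{7 + l}{3 + b} = - \frac{7 + l}{3 + b}$)
$c{\left(a \right)} = a^{2} + \frac{-7 - a}{3 + a}$ ($c{\left(a \right)} = a a + \frac{-7 - a}{3 + a} = a^{2} + \frac{-7 - a}{3 + a}$)
$\frac{A{\left(-173 \right)} - -45763}{c{\left(g \right)}} = \frac{\left(3 + \frac{133}{-173}\right) - -45763}{\frac{1}{3 - 276} \left(-7 - -276 + \left(-276\right)^{2} \left(3 - 276\right)\right)} = \frac{\left(3 + 133 \left(- \frac{1}{173}\right)\right) + 45763}{\frac{1}{-273} \left(-7 + 276 + 76176 \left(-273\right)\right)} = \frac{\left(3 - \frac{133}{173}\right) + 45763}{\left(- \frac{1}{273}\right) \left(-7 + 276 - 20796048\right)} = \frac{\frac{386}{173} + 45763}{\left(- \frac{1}{273}\right) \left(-20795779\right)} = \frac{7917385}{173 \cdot \frac{20795779}{273}} = \frac{7917385}{173} \cdot \frac{273}{20795779} = \frac{2161446105}{3597669767}$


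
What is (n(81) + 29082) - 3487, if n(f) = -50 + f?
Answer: 25626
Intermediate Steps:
(n(81) + 29082) - 3487 = ((-50 + 81) + 29082) - 3487 = (31 + 29082) - 3487 = 29113 - 3487 = 25626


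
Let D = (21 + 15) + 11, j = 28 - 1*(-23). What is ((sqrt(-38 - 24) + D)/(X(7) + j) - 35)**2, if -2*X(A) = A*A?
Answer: 3100873/2809 - 7044*I*sqrt(62)/2809 ≈ 1103.9 - 19.745*I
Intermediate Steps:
j = 51 (j = 28 + 23 = 51)
D = 47 (D = 36 + 11 = 47)
X(A) = -A**2/2 (X(A) = -A*A/2 = -A**2/2)
((sqrt(-38 - 24) + D)/(X(7) + j) - 35)**2 = ((sqrt(-38 - 24) + 47)/(-1/2*7**2 + 51) - 35)**2 = ((sqrt(-62) + 47)/(-1/2*49 + 51) - 35)**2 = ((I*sqrt(62) + 47)/(-49/2 + 51) - 35)**2 = ((47 + I*sqrt(62))/(53/2) - 35)**2 = ((47 + I*sqrt(62))*(2/53) - 35)**2 = ((94/53 + 2*I*sqrt(62)/53) - 35)**2 = (-1761/53 + 2*I*sqrt(62)/53)**2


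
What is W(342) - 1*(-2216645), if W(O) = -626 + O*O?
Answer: 2332983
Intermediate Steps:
W(O) = -626 + O²
W(342) - 1*(-2216645) = (-626 + 342²) - 1*(-2216645) = (-626 + 116964) + 2216645 = 116338 + 2216645 = 2332983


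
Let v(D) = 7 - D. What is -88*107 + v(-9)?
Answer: -9400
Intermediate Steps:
-88*107 + v(-9) = -88*107 + (7 - 1*(-9)) = -9416 + (7 + 9) = -9416 + 16 = -9400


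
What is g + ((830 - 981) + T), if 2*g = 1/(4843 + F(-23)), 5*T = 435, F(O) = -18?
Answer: -617599/9650 ≈ -64.000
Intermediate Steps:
T = 87 (T = (⅕)*435 = 87)
g = 1/9650 (g = 1/(2*(4843 - 18)) = (½)/4825 = (½)*(1/4825) = 1/9650 ≈ 0.00010363)
g + ((830 - 981) + T) = 1/9650 + ((830 - 981) + 87) = 1/9650 + (-151 + 87) = 1/9650 - 64 = -617599/9650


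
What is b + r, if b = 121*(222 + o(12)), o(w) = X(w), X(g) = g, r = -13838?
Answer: 14476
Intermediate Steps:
o(w) = w
b = 28314 (b = 121*(222 + 12) = 121*234 = 28314)
b + r = 28314 - 13838 = 14476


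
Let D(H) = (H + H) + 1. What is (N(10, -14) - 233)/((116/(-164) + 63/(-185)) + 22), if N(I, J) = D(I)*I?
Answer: -174455/158922 ≈ -1.0977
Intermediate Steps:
D(H) = 1 + 2*H (D(H) = 2*H + 1 = 1 + 2*H)
N(I, J) = I*(1 + 2*I) (N(I, J) = (1 + 2*I)*I = I*(1 + 2*I))
(N(10, -14) - 233)/((116/(-164) + 63/(-185)) + 22) = (10*(1 + 2*10) - 233)/((116/(-164) + 63/(-185)) + 22) = (10*(1 + 20) - 233)/((116*(-1/164) + 63*(-1/185)) + 22) = (10*21 - 233)/((-29/41 - 63/185) + 22) = (210 - 233)/(-7948/7585 + 22) = -23/158922/7585 = -23*7585/158922 = -174455/158922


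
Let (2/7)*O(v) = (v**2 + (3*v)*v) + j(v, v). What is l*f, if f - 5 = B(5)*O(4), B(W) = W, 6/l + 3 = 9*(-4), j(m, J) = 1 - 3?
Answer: -2180/13 ≈ -167.69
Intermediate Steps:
j(m, J) = -2
l = -2/13 (l = 6/(-3 + 9*(-4)) = 6/(-3 - 36) = 6/(-39) = 6*(-1/39) = -2/13 ≈ -0.15385)
O(v) = -7 + 14*v**2 (O(v) = 7*((v**2 + (3*v)*v) - 2)/2 = 7*((v**2 + 3*v**2) - 2)/2 = 7*(4*v**2 - 2)/2 = 7*(-2 + 4*v**2)/2 = -7 + 14*v**2)
f = 1090 (f = 5 + 5*(-7 + 14*4**2) = 5 + 5*(-7 + 14*16) = 5 + 5*(-7 + 224) = 5 + 5*217 = 5 + 1085 = 1090)
l*f = -2/13*1090 = -2180/13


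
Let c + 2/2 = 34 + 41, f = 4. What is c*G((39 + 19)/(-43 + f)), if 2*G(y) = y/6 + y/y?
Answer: 3256/117 ≈ 27.829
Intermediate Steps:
G(y) = ½ + y/12 (G(y) = (y/6 + y/y)/2 = (y*(⅙) + 1)/2 = (y/6 + 1)/2 = (1 + y/6)/2 = ½ + y/12)
c = 74 (c = -1 + (34 + 41) = -1 + 75 = 74)
c*G((39 + 19)/(-43 + f)) = 74*(½ + ((39 + 19)/(-43 + 4))/12) = 74*(½ + (58/(-39))/12) = 74*(½ + (58*(-1/39))/12) = 74*(½ + (1/12)*(-58/39)) = 74*(½ - 29/234) = 74*(44/117) = 3256/117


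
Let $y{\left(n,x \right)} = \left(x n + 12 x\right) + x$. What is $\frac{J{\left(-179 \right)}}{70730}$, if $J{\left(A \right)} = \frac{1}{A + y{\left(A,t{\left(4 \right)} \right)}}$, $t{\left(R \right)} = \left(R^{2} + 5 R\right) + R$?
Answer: $- \frac{1}{482307870} \approx -2.0734 \cdot 10^{-9}$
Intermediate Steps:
$t{\left(R \right)} = R^{2} + 6 R$
$y{\left(n,x \right)} = 13 x + n x$ ($y{\left(n,x \right)} = \left(n x + 12 x\right) + x = \left(12 x + n x\right) + x = 13 x + n x$)
$J{\left(A \right)} = \frac{1}{520 + 41 A}$ ($J{\left(A \right)} = \frac{1}{A + 4 \left(6 + 4\right) \left(13 + A\right)} = \frac{1}{A + 4 \cdot 10 \left(13 + A\right)} = \frac{1}{A + 40 \left(13 + A\right)} = \frac{1}{A + \left(520 + 40 A\right)} = \frac{1}{520 + 41 A}$)
$\frac{J{\left(-179 \right)}}{70730} = \frac{1}{\left(520 + 41 \left(-179\right)\right) 70730} = \frac{1}{520 - 7339} \cdot \frac{1}{70730} = \frac{1}{-6819} \cdot \frac{1}{70730} = \left(- \frac{1}{6819}\right) \frac{1}{70730} = - \frac{1}{482307870}$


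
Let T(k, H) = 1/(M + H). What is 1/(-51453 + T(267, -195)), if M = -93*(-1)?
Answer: -102/5248207 ≈ -1.9435e-5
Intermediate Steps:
M = 93
T(k, H) = 1/(93 + H)
1/(-51453 + T(267, -195)) = 1/(-51453 + 1/(93 - 195)) = 1/(-51453 + 1/(-102)) = 1/(-51453 - 1/102) = 1/(-5248207/102) = -102/5248207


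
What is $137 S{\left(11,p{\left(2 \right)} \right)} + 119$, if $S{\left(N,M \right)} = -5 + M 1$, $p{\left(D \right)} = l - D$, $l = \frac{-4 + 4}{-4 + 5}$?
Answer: $-840$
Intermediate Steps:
$l = 0$ ($l = \frac{0}{1} = 0 \cdot 1 = 0$)
$p{\left(D \right)} = - D$ ($p{\left(D \right)} = 0 - D = - D$)
$S{\left(N,M \right)} = -5 + M$
$137 S{\left(11,p{\left(2 \right)} \right)} + 119 = 137 \left(-5 - 2\right) + 119 = 137 \left(-7\right) + 119 = -959 + 119 = -840$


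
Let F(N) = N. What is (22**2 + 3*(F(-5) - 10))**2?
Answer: 192721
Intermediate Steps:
(22**2 + 3*(F(-5) - 10))**2 = (22**2 + 3*(-5 - 10))**2 = (484 + 3*(-15))**2 = (484 - 45)**2 = 439**2 = 192721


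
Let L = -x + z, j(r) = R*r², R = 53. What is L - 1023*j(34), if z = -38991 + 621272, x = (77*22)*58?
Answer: -62193135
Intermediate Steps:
x = 98252 (x = 1694*58 = 98252)
j(r) = 53*r²
z = 582281
L = 484029 (L = -1*98252 + 582281 = -98252 + 582281 = 484029)
L - 1023*j(34) = 484029 - 54219*34² = 484029 - 54219*1156 = 484029 - 1023*61268 = 484029 - 62677164 = -62193135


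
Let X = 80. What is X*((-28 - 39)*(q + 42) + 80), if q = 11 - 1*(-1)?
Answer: -283040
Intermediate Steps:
q = 12 (q = 11 + 1 = 12)
X*((-28 - 39)*(q + 42) + 80) = 80*((-28 - 39)*(12 + 42) + 80) = 80*(-67*54 + 80) = 80*(-3618 + 80) = 80*(-3538) = -283040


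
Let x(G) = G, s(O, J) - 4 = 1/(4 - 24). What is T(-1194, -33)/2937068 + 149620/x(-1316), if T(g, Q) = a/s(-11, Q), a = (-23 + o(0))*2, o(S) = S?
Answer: -2169755389335/19084333597 ≈ -113.69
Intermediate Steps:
s(O, J) = 79/20 (s(O, J) = 4 + 1/(4 - 24) = 4 + 1/(-20) = 4 - 1/20 = 79/20)
a = -46 (a = (-23 + 0)*2 = -23*2 = -46)
T(g, Q) = -920/79 (T(g, Q) = -46/79/20 = -46*20/79 = -920/79)
T(-1194, -33)/2937068 + 149620/x(-1316) = -920/79/2937068 + 149620/(-1316) = -920/79*1/2937068 + 149620*(-1/1316) = -230/58007093 - 37405/329 = -2169755389335/19084333597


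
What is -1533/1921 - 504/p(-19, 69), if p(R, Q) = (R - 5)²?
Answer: -25711/15368 ≈ -1.6730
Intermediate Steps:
p(R, Q) = (-5 + R)²
-1533/1921 - 504/p(-19, 69) = -1533/1921 - 504/(-5 - 19)² = -1533*1/1921 - 504/((-24)²) = -1533/1921 - 504/576 = -1533/1921 - 504*1/576 = -1533/1921 - 7/8 = -25711/15368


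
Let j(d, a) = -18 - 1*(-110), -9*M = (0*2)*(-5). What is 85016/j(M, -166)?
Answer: 21254/23 ≈ 924.09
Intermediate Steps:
M = 0 (M = -0*2*(-5)/9 = -0*(-5) = -1/9*0 = 0)
j(d, a) = 92 (j(d, a) = -18 + 110 = 92)
85016/j(M, -166) = 85016/92 = 85016*(1/92) = 21254/23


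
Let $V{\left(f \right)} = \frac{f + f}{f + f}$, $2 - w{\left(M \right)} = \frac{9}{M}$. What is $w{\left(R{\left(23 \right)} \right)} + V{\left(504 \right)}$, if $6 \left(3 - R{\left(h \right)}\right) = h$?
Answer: $\frac{69}{5} \approx 13.8$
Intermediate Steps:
$R{\left(h \right)} = 3 - \frac{h}{6}$
$w{\left(M \right)} = 2 - \frac{9}{M}$
$V{\left(f \right)} = 1$ ($V{\left(f \right)} = \frac{2 f}{2 f} = 2 f \frac{1}{2 f} = 1$)
$w{\left(R{\left(23 \right)} \right)} + V{\left(504 \right)} = \left(2 - \frac{9}{3 - \frac{23}{6}}\right) + 1 = \left(2 - \frac{9}{- \frac{5}{6}}\right) + 1 = \left(2 - - \frac{54}{5}\right) + 1 = \left(2 + \frac{54}{5}\right) + 1 = \frac{64}{5} + 1 = \frac{69}{5}$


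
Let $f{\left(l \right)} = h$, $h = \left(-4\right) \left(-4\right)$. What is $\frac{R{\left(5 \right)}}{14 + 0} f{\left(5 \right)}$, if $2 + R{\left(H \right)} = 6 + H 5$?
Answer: $\frac{232}{7} \approx 33.143$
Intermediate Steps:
$R{\left(H \right)} = 4 + 5 H$ ($R{\left(H \right)} = -2 + \left(6 + H 5\right) = -2 + \left(6 + 5 H\right) = 4 + 5 H$)
$h = 16$
$f{\left(l \right)} = 16$
$\frac{R{\left(5 \right)}}{14 + 0} f{\left(5 \right)} = \frac{4 + 5 \cdot 5}{14 + 0} \cdot 16 = \frac{4 + 25}{14} \cdot 16 = 29 \cdot \frac{1}{14} \cdot 16 = \frac{29}{14} \cdot 16 = \frac{232}{7}$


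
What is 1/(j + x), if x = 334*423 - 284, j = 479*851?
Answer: 1/548627 ≈ 1.8227e-6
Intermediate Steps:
j = 407629
x = 140998 (x = 141282 - 284 = 140998)
1/(j + x) = 1/(407629 + 140998) = 1/548627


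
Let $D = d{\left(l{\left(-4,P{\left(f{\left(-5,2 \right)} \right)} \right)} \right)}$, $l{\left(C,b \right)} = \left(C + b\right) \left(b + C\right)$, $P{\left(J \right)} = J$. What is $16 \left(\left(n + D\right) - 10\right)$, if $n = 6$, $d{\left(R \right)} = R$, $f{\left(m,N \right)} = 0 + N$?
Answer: $0$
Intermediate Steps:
$f{\left(m,N \right)} = N$
$l{\left(C,b \right)} = \left(C + b\right)^{2}$ ($l{\left(C,b \right)} = \left(C + b\right) \left(C + b\right) = \left(C + b\right)^{2}$)
$D = 4$ ($D = \left(-4 + 2\right)^{2} = \left(-2\right)^{2} = 4$)
$16 \left(\left(n + D\right) - 10\right) = 16 \left(\left(6 + 4\right) - 10\right) = 16 \left(10 - 10\right) = 16 \cdot 0 = 0$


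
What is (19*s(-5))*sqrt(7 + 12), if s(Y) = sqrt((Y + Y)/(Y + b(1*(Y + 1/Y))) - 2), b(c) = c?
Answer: 38*I*sqrt(12597)/51 ≈ 83.627*I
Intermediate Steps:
s(Y) = sqrt(-2 + 2*Y/(1/Y + 2*Y)) (s(Y) = sqrt((Y + Y)/(Y + 1*(Y + 1/Y)) - 2) = sqrt((2*Y)/(Y + (Y + 1/Y)) - 2) = sqrt((2*Y)/(1/Y + 2*Y) - 2) = sqrt(2*Y/(1/Y + 2*Y) - 2) = sqrt(-2 + 2*Y/(1/Y + 2*Y)))
(19*s(-5))*sqrt(7 + 12) = (19*(sqrt(2)*sqrt((-1 - 1*(-5)**2)/(1 + 2*(-5)**2))))*sqrt(7 + 12) = (19*(sqrt(2)*sqrt((-1 - 1*25)/(1 + 2*25))))*sqrt(19) = (19*(sqrt(2)*sqrt((-1 - 25)/(1 + 50))))*sqrt(19) = (19*(sqrt(2)*sqrt(-26/51)))*sqrt(19) = (19*(sqrt(2)*(I*sqrt(1326)/51)))*sqrt(19) = (19*(2*I*sqrt(663)/51))*sqrt(19) = (38*I*sqrt(663)/51)*sqrt(19) = 38*I*sqrt(12597)/51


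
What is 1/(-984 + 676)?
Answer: -1/308 ≈ -0.0032468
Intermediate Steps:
1/(-984 + 676) = 1/(-308) = -1/308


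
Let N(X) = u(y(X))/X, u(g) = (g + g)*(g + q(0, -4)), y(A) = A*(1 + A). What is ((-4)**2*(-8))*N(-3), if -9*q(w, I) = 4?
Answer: 25600/9 ≈ 2844.4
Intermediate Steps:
q(w, I) = -4/9 (q(w, I) = -1/9*4 = -4/9)
u(g) = 2*g*(-4/9 + g) (u(g) = (g + g)*(g - 4/9) = (2*g)*(-4/9 + g) = 2*g*(-4/9 + g))
N(X) = 2*(1 + X)*(-4 + 9*X*(1 + X))/9 (N(X) = (2*(X*(1 + X))*(-4 + 9*(X*(1 + X)))/9)/X = (2*(X*(1 + X))*(-4 + 9*X*(1 + X))/9)/X = (2*X*(1 + X)*(-4 + 9*X*(1 + X))/9)/X = 2*(1 + X)*(-4 + 9*X*(1 + X))/9)
((-4)**2*(-8))*N(-3) = ((-4)**2*(-8))*(2*(1 - 3)*(-4 + 9*(-3)*(1 - 3))/9) = (16*(-8))*((2/9)*(-2)*(-4 + 9*(-3)*(-2))) = -256*(-2)*(-4 + 54)/9 = -256*(-2)*50/9 = -128*(-200/9) = 25600/9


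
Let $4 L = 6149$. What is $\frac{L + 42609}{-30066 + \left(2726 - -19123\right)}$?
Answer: $- \frac{176585}{32868} \approx -5.3726$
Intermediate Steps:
$L = \frac{6149}{4}$ ($L = \frac{1}{4} \cdot 6149 = \frac{6149}{4} \approx 1537.3$)
$\frac{L + 42609}{-30066 + \left(2726 - -19123\right)} = \frac{\frac{6149}{4} + 42609}{-30066 + \left(2726 - -19123\right)} = \frac{176585}{4 \left(-30066 + \left(2726 + 19123\right)\right)} = \frac{176585}{4 \left(-30066 + 21849\right)} = \frac{176585}{4 \left(-8217\right)} = \frac{176585}{4} \left(- \frac{1}{8217}\right) = - \frac{176585}{32868}$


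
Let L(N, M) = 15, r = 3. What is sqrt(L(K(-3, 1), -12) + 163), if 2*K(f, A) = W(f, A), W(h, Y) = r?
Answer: sqrt(178) ≈ 13.342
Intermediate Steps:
W(h, Y) = 3
K(f, A) = 3/2 (K(f, A) = (1/2)*3 = 3/2)
sqrt(L(K(-3, 1), -12) + 163) = sqrt(15 + 163) = sqrt(178)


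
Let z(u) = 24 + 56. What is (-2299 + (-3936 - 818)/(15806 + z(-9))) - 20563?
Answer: -181595243/7943 ≈ -22862.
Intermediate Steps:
z(u) = 80
(-2299 + (-3936 - 818)/(15806 + z(-9))) - 20563 = (-2299 + (-3936 - 818)/(15806 + 80)) - 20563 = (-2299 - 4754/15886) - 20563 = (-2299 - 4754*1/15886) - 20563 = (-2299 - 2377/7943) - 20563 = -18263334/7943 - 20563 = -181595243/7943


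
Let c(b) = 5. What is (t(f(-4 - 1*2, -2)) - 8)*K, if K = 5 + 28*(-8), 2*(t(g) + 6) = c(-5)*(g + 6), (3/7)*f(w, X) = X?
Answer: 2336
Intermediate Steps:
f(w, X) = 7*X/3
t(g) = 9 + 5*g/2 (t(g) = -6 + (5*(g + 6))/2 = -6 + (5*(6 + g))/2 = -6 + (30 + 5*g)/2 = -6 + (15 + 5*g/2) = 9 + 5*g/2)
K = -219 (K = 5 - 224 = -219)
(t(f(-4 - 1*2, -2)) - 8)*K = ((9 + 5*((7/3)*(-2))/2) - 8)*(-219) = ((9 + (5/2)*(-14/3)) - 8)*(-219) = ((9 - 35/3) - 8)*(-219) = (-8/3 - 8)*(-219) = -32/3*(-219) = 2336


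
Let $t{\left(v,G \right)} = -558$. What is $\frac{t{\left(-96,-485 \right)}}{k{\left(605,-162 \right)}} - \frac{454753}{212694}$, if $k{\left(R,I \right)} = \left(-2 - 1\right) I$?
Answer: $- \frac{6290615}{1914246} \approx -3.2862$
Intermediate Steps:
$k{\left(R,I \right)} = - 3 I$
$\frac{t{\left(-96,-485 \right)}}{k{\left(605,-162 \right)}} - \frac{454753}{212694} = - \frac{558}{\left(-3\right) \left(-162\right)} - \frac{454753}{212694} = - \frac{558}{486} - \frac{454753}{212694} = \left(-558\right) \frac{1}{486} - \frac{454753}{212694} = - \frac{31}{27} - \frac{454753}{212694} = - \frac{6290615}{1914246}$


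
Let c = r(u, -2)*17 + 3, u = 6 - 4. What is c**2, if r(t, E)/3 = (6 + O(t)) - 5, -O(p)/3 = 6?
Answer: 746496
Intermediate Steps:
O(p) = -18 (O(p) = -3*6 = -18)
u = 2
r(t, E) = -51 (r(t, E) = 3*((6 - 18) - 5) = 3*(-12 - 5) = 3*(-17) = -51)
c = -864 (c = -51*17 + 3 = -867 + 3 = -864)
c**2 = (-864)**2 = 746496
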